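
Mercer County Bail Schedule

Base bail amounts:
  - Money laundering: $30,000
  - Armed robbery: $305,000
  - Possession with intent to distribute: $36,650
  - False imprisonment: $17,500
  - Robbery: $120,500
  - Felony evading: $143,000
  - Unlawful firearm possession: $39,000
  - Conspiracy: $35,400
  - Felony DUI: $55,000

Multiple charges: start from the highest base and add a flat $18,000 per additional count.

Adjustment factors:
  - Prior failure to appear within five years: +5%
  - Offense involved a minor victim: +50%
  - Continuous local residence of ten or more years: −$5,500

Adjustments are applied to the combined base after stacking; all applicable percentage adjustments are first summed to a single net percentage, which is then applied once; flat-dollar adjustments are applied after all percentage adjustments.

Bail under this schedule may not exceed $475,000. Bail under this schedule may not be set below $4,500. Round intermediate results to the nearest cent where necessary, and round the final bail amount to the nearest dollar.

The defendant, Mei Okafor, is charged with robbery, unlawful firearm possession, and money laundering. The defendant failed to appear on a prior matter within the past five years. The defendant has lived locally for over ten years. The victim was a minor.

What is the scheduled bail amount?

Base amounts from the schedule: robbery $120,500; unlawful firearm possession $39,000; money laundering $30,000.
Stacking rule: highest base plus $18,000 per additional charge. Highest is robbery at $120,500; 2 additional charges → +$36,000. Combined base = $156,500.
Net percentage adjustment: +5% +50% = +55%. $156,500 × 1.55 = $242,575.
Continuous local residence of ten or more years (−$5,500 flat): $242,575 − $5,500 = $237,075.
$237,075 is within the $475,000 maximum.
$237,075 is at or above the $4,500 minimum.

$237,075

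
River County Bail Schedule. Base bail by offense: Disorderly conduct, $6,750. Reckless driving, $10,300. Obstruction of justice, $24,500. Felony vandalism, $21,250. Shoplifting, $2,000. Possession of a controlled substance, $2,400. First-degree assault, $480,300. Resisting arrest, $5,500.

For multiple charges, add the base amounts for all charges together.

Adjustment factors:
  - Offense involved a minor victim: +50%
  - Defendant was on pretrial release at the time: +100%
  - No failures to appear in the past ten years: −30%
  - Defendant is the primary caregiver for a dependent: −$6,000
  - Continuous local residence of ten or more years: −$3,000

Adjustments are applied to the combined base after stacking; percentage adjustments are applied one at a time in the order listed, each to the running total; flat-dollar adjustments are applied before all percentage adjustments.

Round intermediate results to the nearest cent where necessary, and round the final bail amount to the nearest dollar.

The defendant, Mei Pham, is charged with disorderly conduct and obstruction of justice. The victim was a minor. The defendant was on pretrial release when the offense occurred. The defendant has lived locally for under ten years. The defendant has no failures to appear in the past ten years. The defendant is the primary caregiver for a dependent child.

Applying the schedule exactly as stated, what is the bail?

$53,025

Base amounts from the schedule: disorderly conduct $6,750; obstruction of justice $24,500.
Stacking rule: sum of all bases. $6,750 + $24,500 = $31,250.
Defendant is the primary caregiver for a dependent (−$6,000 flat): $31,250 − $6,000 = $25,250.
Offense involved a minor victim (+50%): $25,250 × 1.5 = $37,875.
Defendant was on pretrial release at the time (+100%): $37,875 × 2 = $75,750.
No failures to appear in the past ten years (−30%): $75,750 × 0.7 = $53,025.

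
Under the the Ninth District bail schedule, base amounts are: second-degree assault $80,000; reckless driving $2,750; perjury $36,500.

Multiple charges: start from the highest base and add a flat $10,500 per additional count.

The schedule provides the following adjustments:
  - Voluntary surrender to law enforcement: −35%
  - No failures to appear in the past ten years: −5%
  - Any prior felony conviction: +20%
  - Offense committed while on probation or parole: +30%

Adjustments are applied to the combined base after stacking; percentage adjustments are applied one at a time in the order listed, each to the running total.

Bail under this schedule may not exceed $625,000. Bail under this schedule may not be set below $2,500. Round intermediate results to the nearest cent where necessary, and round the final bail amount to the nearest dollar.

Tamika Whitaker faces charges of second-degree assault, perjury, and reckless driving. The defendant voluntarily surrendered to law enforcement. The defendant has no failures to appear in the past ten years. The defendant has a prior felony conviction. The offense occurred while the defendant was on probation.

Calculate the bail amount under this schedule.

Base amounts from the schedule: second-degree assault $80,000; perjury $36,500; reckless driving $2,750.
Stacking rule: highest base plus $10,500 per additional charge. Highest is second-degree assault at $80,000; 2 additional charges → +$21,000. Combined base = $101,000.
Voluntary surrender to law enforcement (−35%): $101,000 × 0.65 = $65,650.
No failures to appear in the past ten years (−5%): $65,650 × 0.95 = $62,367.50.
Any prior felony conviction (+20%): $62,367.50 × 1.2 = $74,841.
Offense committed while on probation or parole (+30%): $74,841 × 1.3 = $97,293.30.
$97,293.30 is within the $625,000 maximum.
$97,293.30 is at or above the $2,500 minimum.
Rounded to the nearest dollar: $97,293.

$97,293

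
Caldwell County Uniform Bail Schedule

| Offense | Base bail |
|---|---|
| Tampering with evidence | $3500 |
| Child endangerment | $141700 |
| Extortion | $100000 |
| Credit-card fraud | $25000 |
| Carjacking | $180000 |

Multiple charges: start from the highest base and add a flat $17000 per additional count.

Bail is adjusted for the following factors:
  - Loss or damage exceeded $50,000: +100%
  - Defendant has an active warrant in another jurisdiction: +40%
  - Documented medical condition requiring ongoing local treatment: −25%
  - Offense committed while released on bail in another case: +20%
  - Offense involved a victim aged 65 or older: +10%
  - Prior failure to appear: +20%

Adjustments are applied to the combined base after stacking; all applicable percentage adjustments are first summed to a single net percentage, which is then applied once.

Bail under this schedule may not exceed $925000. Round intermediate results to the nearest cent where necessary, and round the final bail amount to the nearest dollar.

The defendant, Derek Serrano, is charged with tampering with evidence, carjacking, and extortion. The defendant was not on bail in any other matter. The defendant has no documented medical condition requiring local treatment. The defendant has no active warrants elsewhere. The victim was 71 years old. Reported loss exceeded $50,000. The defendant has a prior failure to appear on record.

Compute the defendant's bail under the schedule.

$492200

Base amounts from the schedule: tampering with evidence $3500; carjacking $180000; extortion $100000.
Stacking rule: highest base plus $17000 per additional charge. Highest is carjacking at $180000; 2 additional charges → +$34000. Combined base = $214000.
Net percentage adjustment: +100% +10% +20% = +130%. $214000 × 2.3 = $492200.
$492200 is within the $925000 maximum.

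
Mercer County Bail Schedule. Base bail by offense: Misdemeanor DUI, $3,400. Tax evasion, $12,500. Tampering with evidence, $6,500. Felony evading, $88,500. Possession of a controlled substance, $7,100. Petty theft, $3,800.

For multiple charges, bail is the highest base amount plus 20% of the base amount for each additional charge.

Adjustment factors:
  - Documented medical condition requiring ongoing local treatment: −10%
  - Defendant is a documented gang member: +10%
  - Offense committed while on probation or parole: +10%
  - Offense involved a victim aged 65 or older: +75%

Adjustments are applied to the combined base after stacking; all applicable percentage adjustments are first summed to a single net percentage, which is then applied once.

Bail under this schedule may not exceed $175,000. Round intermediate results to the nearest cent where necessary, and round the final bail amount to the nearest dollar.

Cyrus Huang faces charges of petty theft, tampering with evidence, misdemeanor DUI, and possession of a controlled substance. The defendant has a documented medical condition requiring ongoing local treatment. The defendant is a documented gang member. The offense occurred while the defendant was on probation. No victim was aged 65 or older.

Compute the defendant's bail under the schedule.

Base amounts from the schedule: petty theft $3,800; tampering with evidence $6,500; misdemeanor DUI $3,400; possession of a controlled substance $7,100.
Stacking rule: highest base plus 20% of each additional charge. Highest is possession of a controlled substance at $7,100. Additional: $3,800 × 20% = $760; $6,500 × 20% = $1,300; $3,400 × 20% = $680. Combined base = $7,100 + $2,740 = $9,840.
Net percentage adjustment: −10% +10% +10% = +10%. $9,840 × 1.1 = $10,824.
$10,824 is within the $175,000 maximum.

$10,824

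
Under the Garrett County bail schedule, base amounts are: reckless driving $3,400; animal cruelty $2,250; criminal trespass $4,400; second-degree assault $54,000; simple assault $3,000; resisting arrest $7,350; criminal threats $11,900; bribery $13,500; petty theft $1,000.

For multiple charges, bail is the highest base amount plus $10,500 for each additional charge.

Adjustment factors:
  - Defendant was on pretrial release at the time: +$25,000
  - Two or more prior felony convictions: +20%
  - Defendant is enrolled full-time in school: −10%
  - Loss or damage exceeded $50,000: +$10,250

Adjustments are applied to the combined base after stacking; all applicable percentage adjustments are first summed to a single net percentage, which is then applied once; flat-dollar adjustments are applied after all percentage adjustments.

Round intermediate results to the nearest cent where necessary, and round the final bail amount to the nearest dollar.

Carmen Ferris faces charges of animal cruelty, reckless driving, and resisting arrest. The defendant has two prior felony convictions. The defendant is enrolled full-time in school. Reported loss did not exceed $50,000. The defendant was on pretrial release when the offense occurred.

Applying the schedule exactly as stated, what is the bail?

$56,185

Base amounts from the schedule: animal cruelty $2,250; reckless driving $3,400; resisting arrest $7,350.
Stacking rule: highest base plus $10,500 per additional charge. Highest is resisting arrest at $7,350; 2 additional charges → +$21,000. Combined base = $28,350.
Net percentage adjustment: +20% −10% = +10%. $28,350 × 1.1 = $31,185.
Defendant was on pretrial release at the time (+$25,000 flat): $31,185 + $25,000 = $56,185.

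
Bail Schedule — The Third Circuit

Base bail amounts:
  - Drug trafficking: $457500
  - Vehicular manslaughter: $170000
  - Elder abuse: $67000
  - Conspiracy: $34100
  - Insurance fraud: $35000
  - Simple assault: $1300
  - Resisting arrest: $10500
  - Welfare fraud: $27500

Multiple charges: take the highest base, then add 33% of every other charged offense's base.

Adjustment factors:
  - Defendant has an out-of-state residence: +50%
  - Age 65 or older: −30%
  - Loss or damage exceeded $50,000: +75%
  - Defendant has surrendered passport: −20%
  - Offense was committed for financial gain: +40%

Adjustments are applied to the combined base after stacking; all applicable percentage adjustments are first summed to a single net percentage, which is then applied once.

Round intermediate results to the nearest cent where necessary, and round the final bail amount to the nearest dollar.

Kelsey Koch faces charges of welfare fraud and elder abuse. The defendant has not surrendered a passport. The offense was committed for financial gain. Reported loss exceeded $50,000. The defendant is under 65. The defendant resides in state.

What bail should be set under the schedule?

Base amounts from the schedule: welfare fraud $27500; elder abuse $67000.
Stacking rule: highest base plus 33% of each additional charge. Highest is elder abuse at $67000. Additional: $27500 × 33% = $9075. Combined base = $67000 + $9075 = $76075.
Net percentage adjustment: +75% +40% = +115%. $76075 × 2.15 = $163561.25.
Rounded to the nearest dollar: $163561.

$163561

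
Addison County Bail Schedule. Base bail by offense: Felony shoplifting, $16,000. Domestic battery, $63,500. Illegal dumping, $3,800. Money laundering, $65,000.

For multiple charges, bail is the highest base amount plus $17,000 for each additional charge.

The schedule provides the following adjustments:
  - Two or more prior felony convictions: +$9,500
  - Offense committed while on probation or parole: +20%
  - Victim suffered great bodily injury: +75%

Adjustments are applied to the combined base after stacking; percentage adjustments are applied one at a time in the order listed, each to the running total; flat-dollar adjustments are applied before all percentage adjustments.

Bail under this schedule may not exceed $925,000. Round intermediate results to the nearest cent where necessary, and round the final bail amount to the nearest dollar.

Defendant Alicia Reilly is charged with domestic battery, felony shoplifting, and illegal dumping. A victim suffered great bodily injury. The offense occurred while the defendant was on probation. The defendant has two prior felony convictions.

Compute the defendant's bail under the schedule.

Base amounts from the schedule: domestic battery $63,500; felony shoplifting $16,000; illegal dumping $3,800.
Stacking rule: highest base plus $17,000 per additional charge. Highest is domestic battery at $63,500; 2 additional charges → +$34,000. Combined base = $97,500.
Two or more prior felony convictions (+$9,500 flat): $97,500 + $9,500 = $107,000.
Offense committed while on probation or parole (+20%): $107,000 × 1.2 = $128,400.
Victim suffered great bodily injury (+75%): $128,400 × 1.75 = $224,700.
$224,700 is within the $925,000 maximum.

$224,700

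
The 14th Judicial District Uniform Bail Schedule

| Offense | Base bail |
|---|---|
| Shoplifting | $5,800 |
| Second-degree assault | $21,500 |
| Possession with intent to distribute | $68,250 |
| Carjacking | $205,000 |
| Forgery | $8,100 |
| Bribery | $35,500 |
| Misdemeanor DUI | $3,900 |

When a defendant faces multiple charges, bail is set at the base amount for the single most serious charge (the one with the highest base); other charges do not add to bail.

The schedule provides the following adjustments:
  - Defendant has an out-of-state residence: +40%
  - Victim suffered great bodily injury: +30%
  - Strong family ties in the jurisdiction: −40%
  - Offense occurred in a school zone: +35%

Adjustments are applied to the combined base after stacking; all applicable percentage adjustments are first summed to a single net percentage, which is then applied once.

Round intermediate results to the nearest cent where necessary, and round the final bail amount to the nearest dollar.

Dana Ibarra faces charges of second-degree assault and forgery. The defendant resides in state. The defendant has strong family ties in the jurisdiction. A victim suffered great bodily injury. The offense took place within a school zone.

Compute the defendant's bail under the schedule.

Base amounts from the schedule: second-degree assault $21,500; forgery $8,100.
Stacking rule: use the highest base only. Highest is second-degree assault at $21,500. Combined base = $21,500.
Net percentage adjustment: +30% −40% +35% = +25%. $21,500 × 1.25 = $26,875.

$26,875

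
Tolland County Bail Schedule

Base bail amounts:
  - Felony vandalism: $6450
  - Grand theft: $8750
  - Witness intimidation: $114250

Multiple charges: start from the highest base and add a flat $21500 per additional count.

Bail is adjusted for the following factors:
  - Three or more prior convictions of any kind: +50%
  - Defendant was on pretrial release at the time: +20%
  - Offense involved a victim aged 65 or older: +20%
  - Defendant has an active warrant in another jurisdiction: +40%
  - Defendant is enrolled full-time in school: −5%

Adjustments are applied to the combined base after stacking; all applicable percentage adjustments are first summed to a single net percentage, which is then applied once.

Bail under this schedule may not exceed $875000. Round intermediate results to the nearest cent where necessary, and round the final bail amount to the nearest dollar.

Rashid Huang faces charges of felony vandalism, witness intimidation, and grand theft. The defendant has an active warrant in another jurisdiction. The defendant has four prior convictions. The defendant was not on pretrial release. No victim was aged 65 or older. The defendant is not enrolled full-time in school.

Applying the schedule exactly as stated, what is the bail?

Base amounts from the schedule: felony vandalism $6450; witness intimidation $114250; grand theft $8750.
Stacking rule: highest base plus $21500 per additional charge. Highest is witness intimidation at $114250; 2 additional charges → +$43000. Combined base = $157250.
Net percentage adjustment: +50% +40% = +90%. $157250 × 1.9 = $298775.
$298775 is within the $875000 maximum.

$298775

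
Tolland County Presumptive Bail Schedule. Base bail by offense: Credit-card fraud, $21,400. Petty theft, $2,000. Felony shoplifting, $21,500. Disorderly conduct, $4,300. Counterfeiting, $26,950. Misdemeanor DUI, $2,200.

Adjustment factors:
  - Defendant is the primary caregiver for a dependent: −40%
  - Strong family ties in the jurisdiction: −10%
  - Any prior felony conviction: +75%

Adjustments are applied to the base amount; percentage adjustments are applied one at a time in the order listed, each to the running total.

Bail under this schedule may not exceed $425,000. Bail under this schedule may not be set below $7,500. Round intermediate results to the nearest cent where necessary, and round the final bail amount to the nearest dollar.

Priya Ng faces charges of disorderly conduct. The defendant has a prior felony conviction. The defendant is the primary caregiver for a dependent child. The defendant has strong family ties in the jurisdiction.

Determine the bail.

$7,500

Base amounts from the schedule: disorderly conduct $4,300.
Single charge. Combined base = $4,300.
Defendant is the primary caregiver for a dependent (−40%): $4,300 × 0.6 = $2,580.
Strong family ties in the jurisdiction (−10%): $2,580 × 0.9 = $2,322.
Any prior felony conviction (+75%): $2,322 × 1.75 = $4,063.50.
$4,063.50 is within the $425,000 maximum.
Result $4,063.50 is below the minimum of $7,500; bail is set at the minimum $7,500.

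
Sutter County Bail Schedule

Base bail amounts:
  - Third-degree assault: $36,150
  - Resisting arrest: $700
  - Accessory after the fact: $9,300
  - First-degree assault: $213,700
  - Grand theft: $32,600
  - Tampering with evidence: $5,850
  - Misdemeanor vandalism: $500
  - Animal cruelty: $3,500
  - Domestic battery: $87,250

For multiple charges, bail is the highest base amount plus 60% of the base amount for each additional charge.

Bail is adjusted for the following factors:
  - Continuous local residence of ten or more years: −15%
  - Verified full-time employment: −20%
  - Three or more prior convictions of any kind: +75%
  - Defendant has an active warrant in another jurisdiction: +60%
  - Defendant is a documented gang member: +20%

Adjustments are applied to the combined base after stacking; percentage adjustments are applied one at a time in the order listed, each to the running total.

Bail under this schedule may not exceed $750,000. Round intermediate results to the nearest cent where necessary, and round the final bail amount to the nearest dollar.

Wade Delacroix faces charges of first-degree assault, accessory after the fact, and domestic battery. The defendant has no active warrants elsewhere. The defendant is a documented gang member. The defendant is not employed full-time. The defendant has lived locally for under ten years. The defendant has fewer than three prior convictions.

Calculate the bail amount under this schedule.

$325,956

Base amounts from the schedule: first-degree assault $213,700; accessory after the fact $9,300; domestic battery $87,250.
Stacking rule: highest base plus 60% of each additional charge. Highest is first-degree assault at $213,700. Additional: $9,300 × 60% = $5,580; $87,250 × 60% = $52,350. Combined base = $213,700 + $57,930 = $271,630.
Defendant is a documented gang member (+20%): $271,630 × 1.2 = $325,956.
$325,956 is within the $750,000 maximum.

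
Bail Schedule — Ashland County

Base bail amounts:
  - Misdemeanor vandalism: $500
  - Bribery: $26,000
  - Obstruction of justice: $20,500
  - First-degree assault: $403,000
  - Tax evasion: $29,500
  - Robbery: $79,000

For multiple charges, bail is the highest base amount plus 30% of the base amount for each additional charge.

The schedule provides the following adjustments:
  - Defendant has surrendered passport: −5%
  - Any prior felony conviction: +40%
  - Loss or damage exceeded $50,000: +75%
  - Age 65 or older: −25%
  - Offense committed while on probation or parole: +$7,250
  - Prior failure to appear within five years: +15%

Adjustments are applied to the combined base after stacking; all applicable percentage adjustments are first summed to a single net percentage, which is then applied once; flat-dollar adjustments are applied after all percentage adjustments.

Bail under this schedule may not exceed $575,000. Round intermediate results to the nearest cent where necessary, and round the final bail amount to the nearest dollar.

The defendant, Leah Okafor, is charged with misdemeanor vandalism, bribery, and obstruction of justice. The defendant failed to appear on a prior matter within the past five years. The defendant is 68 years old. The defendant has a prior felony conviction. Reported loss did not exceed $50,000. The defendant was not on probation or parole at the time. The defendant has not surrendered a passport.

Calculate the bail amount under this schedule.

Base amounts from the schedule: misdemeanor vandalism $500; bribery $26,000; obstruction of justice $20,500.
Stacking rule: highest base plus 30% of each additional charge. Highest is bribery at $26,000. Additional: $500 × 30% = $150; $20,500 × 30% = $6,150. Combined base = $26,000 + $6,300 = $32,300.
Net percentage adjustment: +40% −25% +15% = +30%. $32,300 × 1.3 = $41,990.
$41,990 is within the $575,000 maximum.

$41,990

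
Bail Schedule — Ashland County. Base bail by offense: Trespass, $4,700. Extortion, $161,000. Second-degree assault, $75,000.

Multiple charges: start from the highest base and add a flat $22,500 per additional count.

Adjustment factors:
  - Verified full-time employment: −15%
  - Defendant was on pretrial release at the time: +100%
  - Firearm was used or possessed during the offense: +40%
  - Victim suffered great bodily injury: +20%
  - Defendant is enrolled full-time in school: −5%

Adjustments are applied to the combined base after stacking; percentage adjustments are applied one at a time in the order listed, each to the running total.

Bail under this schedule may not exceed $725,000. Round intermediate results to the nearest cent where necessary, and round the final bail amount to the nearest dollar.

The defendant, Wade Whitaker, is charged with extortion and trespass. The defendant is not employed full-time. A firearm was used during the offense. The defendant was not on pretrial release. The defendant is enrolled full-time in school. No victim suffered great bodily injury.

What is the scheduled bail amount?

Base amounts from the schedule: extortion $161,000; trespass $4,700.
Stacking rule: highest base plus $22,500 per additional charge. Highest is extortion at $161,000; 1 additional charge → +$22,500. Combined base = $183,500.
Firearm was used or possessed during the offense (+40%): $183,500 × 1.4 = $256,900.
Defendant is enrolled full-time in school (−5%): $256,900 × 0.95 = $244,055.
$244,055 is within the $725,000 maximum.

$244,055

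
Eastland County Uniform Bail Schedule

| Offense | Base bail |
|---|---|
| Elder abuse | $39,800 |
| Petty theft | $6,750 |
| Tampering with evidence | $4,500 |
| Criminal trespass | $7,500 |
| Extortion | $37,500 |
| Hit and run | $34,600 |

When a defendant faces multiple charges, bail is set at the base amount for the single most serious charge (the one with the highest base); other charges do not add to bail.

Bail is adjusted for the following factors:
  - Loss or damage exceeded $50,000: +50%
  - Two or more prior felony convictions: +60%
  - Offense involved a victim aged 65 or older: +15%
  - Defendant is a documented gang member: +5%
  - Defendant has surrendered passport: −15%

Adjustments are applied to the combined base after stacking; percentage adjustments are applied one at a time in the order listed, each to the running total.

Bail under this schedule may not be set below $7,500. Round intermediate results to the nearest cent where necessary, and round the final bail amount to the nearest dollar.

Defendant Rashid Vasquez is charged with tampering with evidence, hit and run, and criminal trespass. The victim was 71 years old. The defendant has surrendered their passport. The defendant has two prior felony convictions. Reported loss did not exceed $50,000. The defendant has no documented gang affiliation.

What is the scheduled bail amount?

$54,114

Base amounts from the schedule: tampering with evidence $4,500; hit and run $34,600; criminal trespass $7,500.
Stacking rule: use the highest base only. Highest is hit and run at $34,600. Combined base = $34,600.
Two or more prior felony convictions (+60%): $34,600 × 1.6 = $55,360.
Offense involved a victim aged 65 or older (+15%): $55,360 × 1.15 = $63,664.
Defendant has surrendered passport (−15%): $63,664 × 0.85 = $54,114.40.
$54,114.40 is at or above the $7,500 minimum.
Rounded to the nearest dollar: $54,114.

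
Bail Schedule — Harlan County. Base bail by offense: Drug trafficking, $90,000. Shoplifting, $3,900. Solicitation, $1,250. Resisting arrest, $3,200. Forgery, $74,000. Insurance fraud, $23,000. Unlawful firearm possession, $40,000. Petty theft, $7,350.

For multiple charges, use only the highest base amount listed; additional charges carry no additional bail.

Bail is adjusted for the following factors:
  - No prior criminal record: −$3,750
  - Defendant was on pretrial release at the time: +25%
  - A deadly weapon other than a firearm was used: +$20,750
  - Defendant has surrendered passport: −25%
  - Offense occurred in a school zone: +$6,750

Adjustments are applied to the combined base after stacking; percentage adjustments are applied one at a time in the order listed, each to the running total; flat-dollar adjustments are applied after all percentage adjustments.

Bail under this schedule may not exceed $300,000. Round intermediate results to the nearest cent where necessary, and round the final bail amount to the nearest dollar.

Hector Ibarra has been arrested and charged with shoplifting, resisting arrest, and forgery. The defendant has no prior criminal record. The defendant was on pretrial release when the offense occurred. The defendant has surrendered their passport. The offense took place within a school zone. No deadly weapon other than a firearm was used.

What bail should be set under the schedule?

$72,375

Base amounts from the schedule: shoplifting $3,900; resisting arrest $3,200; forgery $74,000.
Stacking rule: use the highest base only. Highest is forgery at $74,000. Combined base = $74,000.
Defendant was on pretrial release at the time (+25%): $74,000 × 1.25 = $92,500.
Defendant has surrendered passport (−25%): $92,500 × 0.75 = $69,375.
No prior criminal record (−$3,750 flat): $69,375 − $3,750 = $65,625.
Offense occurred in a school zone (+$6,750 flat): $65,625 + $6,750 = $72,375.
$72,375 is within the $300,000 maximum.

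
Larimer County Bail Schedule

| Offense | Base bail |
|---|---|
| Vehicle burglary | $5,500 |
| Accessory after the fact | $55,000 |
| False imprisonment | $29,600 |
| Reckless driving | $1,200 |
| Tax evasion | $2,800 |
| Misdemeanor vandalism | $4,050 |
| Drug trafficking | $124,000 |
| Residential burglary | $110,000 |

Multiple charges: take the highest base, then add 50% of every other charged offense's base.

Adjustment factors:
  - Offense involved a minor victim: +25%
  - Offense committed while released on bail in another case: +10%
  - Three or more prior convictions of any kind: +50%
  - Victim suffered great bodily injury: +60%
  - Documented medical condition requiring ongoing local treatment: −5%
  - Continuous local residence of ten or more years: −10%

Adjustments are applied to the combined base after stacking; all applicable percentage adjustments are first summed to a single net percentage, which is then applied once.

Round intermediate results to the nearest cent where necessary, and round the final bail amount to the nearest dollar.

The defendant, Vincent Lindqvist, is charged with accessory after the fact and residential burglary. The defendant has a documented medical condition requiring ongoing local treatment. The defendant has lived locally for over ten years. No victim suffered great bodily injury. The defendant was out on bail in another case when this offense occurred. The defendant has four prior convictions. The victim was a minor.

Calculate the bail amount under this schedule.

Base amounts from the schedule: accessory after the fact $55,000; residential burglary $110,000.
Stacking rule: highest base plus 50% of each additional charge. Highest is residential burglary at $110,000. Additional: $55,000 × 50% = $27,500. Combined base = $110,000 + $27,500 = $137,500.
Net percentage adjustment: +25% +10% +50% −5% −10% = +70%. $137,500 × 1.7 = $233,750.

$233,750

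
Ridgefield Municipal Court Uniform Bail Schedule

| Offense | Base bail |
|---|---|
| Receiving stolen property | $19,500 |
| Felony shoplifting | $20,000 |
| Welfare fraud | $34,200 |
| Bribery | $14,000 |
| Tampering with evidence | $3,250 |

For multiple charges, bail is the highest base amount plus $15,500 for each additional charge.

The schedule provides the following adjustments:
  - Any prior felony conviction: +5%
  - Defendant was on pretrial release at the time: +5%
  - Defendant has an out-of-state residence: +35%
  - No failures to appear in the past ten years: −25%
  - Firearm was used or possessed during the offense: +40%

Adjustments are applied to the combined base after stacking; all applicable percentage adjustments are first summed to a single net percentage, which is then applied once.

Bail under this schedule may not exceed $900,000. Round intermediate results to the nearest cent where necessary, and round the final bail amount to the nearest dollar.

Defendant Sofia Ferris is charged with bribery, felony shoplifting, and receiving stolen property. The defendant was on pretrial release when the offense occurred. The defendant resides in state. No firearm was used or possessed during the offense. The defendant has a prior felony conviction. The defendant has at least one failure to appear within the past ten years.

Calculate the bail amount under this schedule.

$56,100

Base amounts from the schedule: bribery $14,000; felony shoplifting $20,000; receiving stolen property $19,500.
Stacking rule: highest base plus $15,500 per additional charge. Highest is felony shoplifting at $20,000; 2 additional charges → +$31,000. Combined base = $51,000.
Net percentage adjustment: +5% +5% = +10%. $51,000 × 1.1 = $56,100.
$56,100 is within the $900,000 maximum.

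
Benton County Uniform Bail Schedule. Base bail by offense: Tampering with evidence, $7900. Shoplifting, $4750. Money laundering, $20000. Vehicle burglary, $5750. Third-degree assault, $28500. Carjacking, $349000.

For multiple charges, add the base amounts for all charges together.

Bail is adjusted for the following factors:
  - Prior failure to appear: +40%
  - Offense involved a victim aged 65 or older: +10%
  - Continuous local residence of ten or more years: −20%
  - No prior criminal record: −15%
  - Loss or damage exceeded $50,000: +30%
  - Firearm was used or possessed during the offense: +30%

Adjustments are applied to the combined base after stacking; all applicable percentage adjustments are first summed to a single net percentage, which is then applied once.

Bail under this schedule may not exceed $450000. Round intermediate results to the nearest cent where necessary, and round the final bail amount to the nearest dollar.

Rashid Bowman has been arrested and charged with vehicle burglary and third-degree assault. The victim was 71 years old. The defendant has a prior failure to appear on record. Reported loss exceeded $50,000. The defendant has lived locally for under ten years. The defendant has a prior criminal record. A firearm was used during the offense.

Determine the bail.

Base amounts from the schedule: vehicle burglary $5750; third-degree assault $28500.
Stacking rule: sum of all bases. $5750 + $28500 = $34250.
Net percentage adjustment: +40% +10% +30% +30% = +110%. $34250 × 2.1 = $71925.
$71925 is within the $450000 maximum.

$71925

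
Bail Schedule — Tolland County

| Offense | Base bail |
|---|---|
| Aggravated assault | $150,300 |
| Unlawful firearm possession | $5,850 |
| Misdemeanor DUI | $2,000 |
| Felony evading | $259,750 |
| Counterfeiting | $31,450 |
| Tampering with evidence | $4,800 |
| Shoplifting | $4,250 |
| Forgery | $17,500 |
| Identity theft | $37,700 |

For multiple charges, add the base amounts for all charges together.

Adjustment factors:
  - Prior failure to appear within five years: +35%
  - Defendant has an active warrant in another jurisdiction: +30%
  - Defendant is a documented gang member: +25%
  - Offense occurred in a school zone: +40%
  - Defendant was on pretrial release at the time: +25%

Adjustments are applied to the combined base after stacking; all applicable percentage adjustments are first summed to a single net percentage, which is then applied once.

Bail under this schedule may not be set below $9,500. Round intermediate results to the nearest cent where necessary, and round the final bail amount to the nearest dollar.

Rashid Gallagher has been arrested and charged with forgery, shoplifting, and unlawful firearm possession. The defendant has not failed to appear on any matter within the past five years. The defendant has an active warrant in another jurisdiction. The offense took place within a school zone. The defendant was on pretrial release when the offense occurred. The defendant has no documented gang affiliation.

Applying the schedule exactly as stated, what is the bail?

$53,820

Base amounts from the schedule: forgery $17,500; shoplifting $4,250; unlawful firearm possession $5,850.
Stacking rule: sum of all bases. $17,500 + $4,250 + $5,850 = $27,600.
Net percentage adjustment: +30% +40% +25% = +95%. $27,600 × 1.95 = $53,820.
$53,820 is at or above the $9,500 minimum.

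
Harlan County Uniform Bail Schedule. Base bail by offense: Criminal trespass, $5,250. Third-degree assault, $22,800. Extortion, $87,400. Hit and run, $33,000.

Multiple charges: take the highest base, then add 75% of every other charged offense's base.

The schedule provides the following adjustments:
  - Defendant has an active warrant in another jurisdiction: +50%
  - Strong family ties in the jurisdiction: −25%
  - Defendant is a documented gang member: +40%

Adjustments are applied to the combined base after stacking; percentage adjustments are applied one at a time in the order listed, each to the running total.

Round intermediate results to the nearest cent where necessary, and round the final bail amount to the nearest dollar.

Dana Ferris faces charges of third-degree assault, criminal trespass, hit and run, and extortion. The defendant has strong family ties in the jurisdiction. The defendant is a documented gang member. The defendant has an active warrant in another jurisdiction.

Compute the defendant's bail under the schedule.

Base amounts from the schedule: third-degree assault $22,800; criminal trespass $5,250; hit and run $33,000; extortion $87,400.
Stacking rule: highest base plus 75% of each additional charge. Highest is extortion at $87,400. Additional: $22,800 × 75% = $17,100; $5,250 × 75% = $3,937.50; $33,000 × 75% = $24,750. Combined base = $87,400 + $45,787.50 = $133,187.50.
Defendant has an active warrant in another jurisdiction (+50%): $133,187.50 × 1.5 = $199,781.25.
Strong family ties in the jurisdiction (−25%): $199,781.25 × 0.75 = $149,835.94.
Defendant is a documented gang member (+40%): $149,835.94 × 1.4 = $209,770.32.
Rounded to the nearest dollar: $209,770.

$209,770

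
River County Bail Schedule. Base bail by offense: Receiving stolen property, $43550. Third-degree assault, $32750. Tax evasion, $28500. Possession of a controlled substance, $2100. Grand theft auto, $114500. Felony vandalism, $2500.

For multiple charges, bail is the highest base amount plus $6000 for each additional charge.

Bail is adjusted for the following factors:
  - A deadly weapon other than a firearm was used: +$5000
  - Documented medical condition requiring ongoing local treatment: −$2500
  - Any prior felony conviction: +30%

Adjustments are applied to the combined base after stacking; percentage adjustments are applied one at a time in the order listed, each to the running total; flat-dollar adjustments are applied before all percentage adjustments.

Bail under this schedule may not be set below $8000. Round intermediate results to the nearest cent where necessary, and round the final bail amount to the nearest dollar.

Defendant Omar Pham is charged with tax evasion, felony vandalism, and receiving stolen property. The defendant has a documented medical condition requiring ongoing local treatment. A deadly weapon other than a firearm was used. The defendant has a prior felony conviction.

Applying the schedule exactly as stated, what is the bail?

Base amounts from the schedule: tax evasion $28500; felony vandalism $2500; receiving stolen property $43550.
Stacking rule: highest base plus $6000 per additional charge. Highest is receiving stolen property at $43550; 2 additional charges → +$12000. Combined base = $55550.
A deadly weapon other than a firearm was used (+$5000 flat): $55550 + $5000 = $60550.
Documented medical condition requiring ongoing local treatment (−$2500 flat): $60550 − $2500 = $58050.
Any prior felony conviction (+30%): $58050 × 1.3 = $75465.
$75465 is at or above the $8000 minimum.

$75465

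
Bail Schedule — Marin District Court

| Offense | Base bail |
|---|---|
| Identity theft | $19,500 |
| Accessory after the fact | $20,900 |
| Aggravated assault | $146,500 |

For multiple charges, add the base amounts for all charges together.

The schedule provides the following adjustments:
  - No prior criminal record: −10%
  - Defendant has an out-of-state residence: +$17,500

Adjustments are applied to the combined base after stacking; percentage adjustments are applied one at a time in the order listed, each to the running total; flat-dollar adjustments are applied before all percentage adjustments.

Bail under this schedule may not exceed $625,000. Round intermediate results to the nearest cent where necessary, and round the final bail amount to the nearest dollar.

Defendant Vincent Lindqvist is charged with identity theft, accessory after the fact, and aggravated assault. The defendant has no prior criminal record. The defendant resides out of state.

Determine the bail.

$183,960

Base amounts from the schedule: identity theft $19,500; accessory after the fact $20,900; aggravated assault $146,500.
Stacking rule: sum of all bases. $19,500 + $20,900 + $146,500 = $186,900.
Defendant has an out-of-state residence (+$17,500 flat): $186,900 + $17,500 = $204,400.
No prior criminal record (−10%): $204,400 × 0.9 = $183,960.
$183,960 is within the $625,000 maximum.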